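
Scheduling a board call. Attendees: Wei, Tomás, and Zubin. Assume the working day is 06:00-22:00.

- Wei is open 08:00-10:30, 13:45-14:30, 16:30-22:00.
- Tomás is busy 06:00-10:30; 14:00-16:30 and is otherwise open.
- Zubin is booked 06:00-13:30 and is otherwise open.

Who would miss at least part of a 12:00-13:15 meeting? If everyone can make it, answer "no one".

Wei free: 08:00-10:30, 13:45-14:30, 16:30-22:00.
Tomás free: 10:30-14:00, 16:30-22:00 (invert busy blocks within the working day).
Zubin free: 13:30-22:00 (invert busy blocks within the working day).
Wei: not fully free for 12:00-13:15. Tomás: free for 12:00-13:15. Zubin: not fully free for 12:00-13:15.

Wei, Zubin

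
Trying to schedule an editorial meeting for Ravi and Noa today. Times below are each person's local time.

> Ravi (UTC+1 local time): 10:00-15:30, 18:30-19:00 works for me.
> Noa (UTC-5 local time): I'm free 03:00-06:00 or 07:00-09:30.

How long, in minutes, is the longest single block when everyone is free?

Ravi in UTC: 09:00-14:30, 17:30-18:00 (subtract 1h to convert from UTC+1).
Noa in UTC: 08:00-11:00, 12:00-14:30 (add 5h to convert from UTC-5).
Ravi ∩ Noa: 09:00-11:00, 12:00-14:30.
The longest is 12:00-14:30 at 150 minutes.

150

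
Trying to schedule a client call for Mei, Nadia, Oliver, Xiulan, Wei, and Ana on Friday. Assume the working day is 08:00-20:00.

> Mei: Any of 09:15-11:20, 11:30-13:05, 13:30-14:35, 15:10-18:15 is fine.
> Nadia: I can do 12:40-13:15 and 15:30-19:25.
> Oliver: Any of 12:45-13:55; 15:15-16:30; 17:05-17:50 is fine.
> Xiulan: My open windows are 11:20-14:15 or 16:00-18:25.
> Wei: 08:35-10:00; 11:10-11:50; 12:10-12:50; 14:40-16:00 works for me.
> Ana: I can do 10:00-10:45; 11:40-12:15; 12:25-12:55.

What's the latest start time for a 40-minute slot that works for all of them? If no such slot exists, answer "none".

Mei ∩ Nadia: 12:40-13:05, 15:30-18:15.
Mei ∩ Nadia ∩ Oliver: 12:45-13:05, 15:30-16:30, 17:05-17:50.
Mei ∩ Nadia ∩ Oliver ∩ Xiulan: 12:45-13:05, 16:00-16:30, 17:05-17:50.
Mei ∩ Nadia ∩ Oliver ∩ Xiulan ∩ Wei: 12:45-12:50.
Mei ∩ Nadia ∩ Oliver ∩ Xiulan ∩ Wei ∩ Ana: 12:45-12:50.
No common window is at least 40 minutes long.

none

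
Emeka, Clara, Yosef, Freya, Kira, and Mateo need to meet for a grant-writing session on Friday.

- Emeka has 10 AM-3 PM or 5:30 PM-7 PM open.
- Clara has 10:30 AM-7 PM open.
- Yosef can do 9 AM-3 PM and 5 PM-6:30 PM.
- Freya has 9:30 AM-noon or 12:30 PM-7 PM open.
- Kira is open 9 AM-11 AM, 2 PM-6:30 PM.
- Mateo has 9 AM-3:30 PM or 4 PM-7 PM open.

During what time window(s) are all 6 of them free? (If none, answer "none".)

10:30-11:00, 14:00-15:00, 17:30-18:30

Emeka ∩ Clara: 10:30-15:00, 17:30-19:00.
Emeka ∩ Clara ∩ Yosef: 10:30-15:00, 17:30-18:30.
Emeka ∩ Clara ∩ Yosef ∩ Freya: 10:30-12:00, 12:30-15:00, 17:30-18:30.
Emeka ∩ Clara ∩ Yosef ∩ Freya ∩ Kira: 10:30-11:00, 14:00-15:00, 17:30-18:30.
Emeka ∩ Clara ∩ Yosef ∩ Freya ∩ Kira ∩ Mateo: 10:30-11:00, 14:00-15:00, 17:30-18:30.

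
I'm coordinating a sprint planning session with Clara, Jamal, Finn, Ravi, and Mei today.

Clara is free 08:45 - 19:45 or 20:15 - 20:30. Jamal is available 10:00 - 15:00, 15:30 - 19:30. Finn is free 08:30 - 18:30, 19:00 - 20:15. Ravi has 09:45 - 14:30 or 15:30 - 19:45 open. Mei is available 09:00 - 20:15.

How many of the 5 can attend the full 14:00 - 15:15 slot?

Clara, Finn, and Mei can make the full 14:00-15:15 slot — that's 3.

3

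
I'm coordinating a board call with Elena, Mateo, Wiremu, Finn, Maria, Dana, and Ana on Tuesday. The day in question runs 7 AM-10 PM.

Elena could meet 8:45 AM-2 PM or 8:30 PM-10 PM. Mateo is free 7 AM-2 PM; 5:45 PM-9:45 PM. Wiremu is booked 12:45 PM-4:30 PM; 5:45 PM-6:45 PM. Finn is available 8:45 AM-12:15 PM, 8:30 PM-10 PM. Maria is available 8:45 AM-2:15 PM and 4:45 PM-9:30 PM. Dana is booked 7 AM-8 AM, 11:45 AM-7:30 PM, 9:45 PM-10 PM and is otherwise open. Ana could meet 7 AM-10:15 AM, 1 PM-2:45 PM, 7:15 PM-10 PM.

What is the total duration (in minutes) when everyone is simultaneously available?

150

Elena free: 08:45-14:00, 20:30-22:00.
Mateo free: 07:00-14:00, 17:45-21:45.
Wiremu free: 07:00-12:45, 16:30-17:45, 18:45-22:00 (invert busy blocks within the working day).
Finn free: 08:45-12:15, 20:30-22:00.
Maria free: 08:45-14:15, 16:45-21:30.
Dana free: 08:00-11:45, 19:30-21:45 (invert busy blocks within the working day).
Ana free: 07:00-10:15, 13:00-14:45, 19:15-22:00.
Elena ∩ Mateo: 08:45-14:00, 20:30-21:45.
Elena ∩ Mateo ∩ Wiremu: 08:45-12:45, 20:30-21:45.
Elena ∩ Mateo ∩ Wiremu ∩ Finn: 08:45-12:15, 20:30-21:45.
Elena ∩ Mateo ∩ Wiremu ∩ Finn ∩ Maria: 08:45-12:15, 20:30-21:30.
Elena ∩ Mateo ∩ Wiremu ∩ Finn ∩ Maria ∩ Dana: 08:45-11:45, 20:30-21:30.
Elena ∩ Mateo ∩ Wiremu ∩ Finn ∩ Maria ∩ Dana ∩ Ana: 08:45-10:15, 20:30-21:30.
Those are the intersection windows.
Summing the common windows: 90 + 60 = 150 minutes.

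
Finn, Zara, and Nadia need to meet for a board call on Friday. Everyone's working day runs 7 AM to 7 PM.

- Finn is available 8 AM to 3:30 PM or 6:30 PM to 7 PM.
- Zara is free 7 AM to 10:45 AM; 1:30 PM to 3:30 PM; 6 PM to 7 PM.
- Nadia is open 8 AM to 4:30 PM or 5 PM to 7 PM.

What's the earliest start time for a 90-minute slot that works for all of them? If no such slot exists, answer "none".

Finn ∩ Zara: 08:00-10:45, 13:30-15:30, 18:30-19:00.
Finn ∩ Zara ∩ Nadia: 08:00-10:45, 13:30-15:30, 18:30-19:00.
The first common window of at least 90 minutes is 08:00-10:45, so the earliest start is 08:00.

08:00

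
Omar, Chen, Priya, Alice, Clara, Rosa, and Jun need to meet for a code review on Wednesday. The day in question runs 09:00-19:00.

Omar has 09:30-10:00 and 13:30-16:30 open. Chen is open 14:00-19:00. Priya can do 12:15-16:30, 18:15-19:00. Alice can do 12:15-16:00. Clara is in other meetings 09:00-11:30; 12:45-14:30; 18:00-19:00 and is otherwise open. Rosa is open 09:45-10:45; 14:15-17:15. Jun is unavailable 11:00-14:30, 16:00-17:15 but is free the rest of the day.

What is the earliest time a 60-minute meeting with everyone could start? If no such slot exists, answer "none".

Omar free: 09:30-10:00, 13:30-16:30.
Chen free: 14:00-19:00.
Priya free: 12:15-16:30, 18:15-19:00.
Alice free: 12:15-16:00.
Clara free: 11:30-12:45, 14:30-18:00 (invert busy blocks within the working day).
Rosa free: 09:45-10:45, 14:15-17:15.
Jun free: 09:00-11:00, 14:30-16:00, 17:15-19:00 (invert busy blocks within the working day).
Omar ∩ Chen: 14:00-16:30.
Omar ∩ Chen ∩ Priya: 14:00-16:30.
Omar ∩ Chen ∩ Priya ∩ Alice: 14:00-16:00.
Omar ∩ Chen ∩ Priya ∩ Alice ∩ Clara: 14:30-16:00.
Omar ∩ Chen ∩ Priya ∩ Alice ∩ Clara ∩ Rosa: 14:30-16:00.
Omar ∩ Chen ∩ Priya ∩ Alice ∩ Clara ∩ Rosa ∩ Jun: 14:30-16:00.
The first common window of at least 60 minutes is 14:30-16:00, so the earliest start is 14:30.

14:30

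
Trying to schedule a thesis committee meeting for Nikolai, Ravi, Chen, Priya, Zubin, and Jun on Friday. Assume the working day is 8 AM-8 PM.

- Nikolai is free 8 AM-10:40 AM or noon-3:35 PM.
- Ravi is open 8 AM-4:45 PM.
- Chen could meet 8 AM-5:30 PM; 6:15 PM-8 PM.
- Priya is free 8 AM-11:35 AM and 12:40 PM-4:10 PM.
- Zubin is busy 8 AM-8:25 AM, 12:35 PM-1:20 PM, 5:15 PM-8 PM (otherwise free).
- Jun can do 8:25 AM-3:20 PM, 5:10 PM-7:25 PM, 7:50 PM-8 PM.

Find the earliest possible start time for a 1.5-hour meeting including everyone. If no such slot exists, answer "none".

08:25

Nikolai free: 08:00-10:40, 12:00-15:35.
Ravi free: 08:00-16:45.
Chen free: 08:00-17:30, 18:15-20:00.
Priya free: 08:00-11:35, 12:40-16:10.
Zubin free: 08:25-12:35, 13:20-17:15 (invert busy blocks within the working day).
Jun free: 08:25-15:20, 17:10-19:25, 19:50-20:00.
Nikolai ∩ Ravi: 08:00-10:40, 12:00-15:35.
Nikolai ∩ Ravi ∩ Chen: 08:00-10:40, 12:00-15:35.
Nikolai ∩ Ravi ∩ Chen ∩ Priya: 08:00-10:40, 12:40-15:35.
Nikolai ∩ Ravi ∩ Chen ∩ Priya ∩ Zubin: 08:25-10:40, 13:20-15:35.
Nikolai ∩ Ravi ∩ Chen ∩ Priya ∩ Zubin ∩ Jun: 08:25-10:40, 13:20-15:20.
Those are the intersection windows.
The first common window of at least 90 minutes is 08:25-10:40, so the earliest start is 08:25.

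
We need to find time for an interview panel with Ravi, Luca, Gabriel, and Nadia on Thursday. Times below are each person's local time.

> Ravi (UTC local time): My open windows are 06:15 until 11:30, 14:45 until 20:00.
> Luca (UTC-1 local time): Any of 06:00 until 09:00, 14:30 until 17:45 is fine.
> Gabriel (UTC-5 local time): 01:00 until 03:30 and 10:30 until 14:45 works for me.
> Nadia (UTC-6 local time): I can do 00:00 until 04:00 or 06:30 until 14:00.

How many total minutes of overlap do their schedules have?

Ravi in UTC: 06:15-11:30, 14:45-20:00.
Luca in UTC: 07:00-10:00, 15:30-18:45 (add 1h to convert from UTC-1).
Gabriel in UTC: 06:00-08:30, 15:30-19:45 (add 5h to convert from UTC-5).
Nadia in UTC: 06:00-10:00, 12:30-20:00 (add 6h to convert from UTC-6).
Ravi ∩ Luca: 07:00-10:00, 15:30-18:45.
Ravi ∩ Luca ∩ Gabriel: 07:00-08:30, 15:30-18:45.
Ravi ∩ Luca ∩ Gabriel ∩ Nadia: 07:00-08:30, 15:30-18:45.
So the common availability across everyone is 07:00-08:30, 15:30-18:45.
Summing the common windows: 90 + 195 = 285 minutes.

285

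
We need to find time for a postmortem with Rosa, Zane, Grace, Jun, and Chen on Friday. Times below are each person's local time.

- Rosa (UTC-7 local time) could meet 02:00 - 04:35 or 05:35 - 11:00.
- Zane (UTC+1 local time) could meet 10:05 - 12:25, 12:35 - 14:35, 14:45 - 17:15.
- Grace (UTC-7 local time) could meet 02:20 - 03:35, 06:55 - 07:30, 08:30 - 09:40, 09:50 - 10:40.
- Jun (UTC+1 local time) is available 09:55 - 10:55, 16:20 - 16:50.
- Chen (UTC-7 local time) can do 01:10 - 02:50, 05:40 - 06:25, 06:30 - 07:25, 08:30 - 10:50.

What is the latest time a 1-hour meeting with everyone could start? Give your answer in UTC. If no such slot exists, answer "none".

Rosa in UTC: 09:00-11:35, 12:35-18:00 (add 7h to convert from UTC-7).
Zane in UTC: 09:05-11:25, 11:35-13:35, 13:45-16:15 (subtract 1h to convert from UTC+1).
Grace in UTC: 09:20-10:35, 13:55-14:30, 15:30-16:40, 16:50-17:40 (add 7h to convert from UTC-7).
Jun in UTC: 08:55-09:55, 15:20-15:50 (subtract 1h to convert from UTC+1).
Chen in UTC: 08:10-09:50, 12:40-13:25, 13:30-14:25, 15:30-17:50 (add 7h to convert from UTC-7).
Rosa ∩ Zane: 09:05-11:25, 12:35-13:35, 13:45-16:15.
Rosa ∩ Zane ∩ Grace: 09:20-10:35, 13:55-14:30, 15:30-16:15.
Rosa ∩ Zane ∩ Grace ∩ Jun: 09:20-09:55, 15:30-15:50.
Rosa ∩ Zane ∩ Grace ∩ Jun ∩ Chen: 09:20-09:50, 15:30-15:50.
No common window is at least 60 minutes long.

none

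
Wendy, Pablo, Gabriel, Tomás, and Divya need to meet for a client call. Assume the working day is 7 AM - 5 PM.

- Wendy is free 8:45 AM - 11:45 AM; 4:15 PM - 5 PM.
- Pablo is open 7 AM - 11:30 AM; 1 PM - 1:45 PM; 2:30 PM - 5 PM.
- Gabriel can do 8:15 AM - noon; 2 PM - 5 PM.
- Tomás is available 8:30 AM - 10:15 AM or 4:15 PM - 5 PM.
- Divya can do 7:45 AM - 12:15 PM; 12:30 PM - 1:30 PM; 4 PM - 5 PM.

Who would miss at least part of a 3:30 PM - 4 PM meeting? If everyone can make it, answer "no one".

Wendy: not fully free for 15:30-16:00. Pablo: free for 15:30-16:00. Gabriel: free for 15:30-16:00. Tomás: not fully free for 15:30-16:00. Divya: not fully free for 15:30-16:00.

Divya, Tomás, Wendy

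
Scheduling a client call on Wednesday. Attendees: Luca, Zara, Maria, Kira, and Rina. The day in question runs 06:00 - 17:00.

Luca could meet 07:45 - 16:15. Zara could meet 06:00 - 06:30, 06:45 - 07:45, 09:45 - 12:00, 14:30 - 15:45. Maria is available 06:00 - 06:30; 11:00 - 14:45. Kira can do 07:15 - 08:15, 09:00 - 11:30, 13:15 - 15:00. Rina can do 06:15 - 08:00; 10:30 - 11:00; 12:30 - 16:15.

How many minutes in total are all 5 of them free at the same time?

15

Luca ∩ Zara: 09:45-12:00, 14:30-15:45.
Luca ∩ Zara ∩ Maria: 11:00-12:00, 14:30-14:45.
Luca ∩ Zara ∩ Maria ∩ Kira: 11:00-11:30, 14:30-14:45.
Luca ∩ Zara ∩ Maria ∩ Kira ∩ Rina: 14:30-14:45.
That's a single block of 15 minutes.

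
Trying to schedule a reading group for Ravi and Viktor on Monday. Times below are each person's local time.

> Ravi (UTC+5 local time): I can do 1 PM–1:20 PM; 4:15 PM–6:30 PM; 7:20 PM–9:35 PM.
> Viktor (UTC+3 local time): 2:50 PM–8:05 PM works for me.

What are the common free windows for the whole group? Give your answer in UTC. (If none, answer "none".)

11:50-13:30, 14:20-16:35

Ravi in UTC: 08:00-08:20, 11:15-13:30, 14:20-16:35 (subtract 5h to convert from UTC+5).
Viktor in UTC: 11:50-17:05 (subtract 3h to convert from UTC+3).
Ravi ∩ Viktor: 11:50-13:30, 14:20-16:35.
So the common availability across everyone is 11:50-13:30, 14:20-16:35.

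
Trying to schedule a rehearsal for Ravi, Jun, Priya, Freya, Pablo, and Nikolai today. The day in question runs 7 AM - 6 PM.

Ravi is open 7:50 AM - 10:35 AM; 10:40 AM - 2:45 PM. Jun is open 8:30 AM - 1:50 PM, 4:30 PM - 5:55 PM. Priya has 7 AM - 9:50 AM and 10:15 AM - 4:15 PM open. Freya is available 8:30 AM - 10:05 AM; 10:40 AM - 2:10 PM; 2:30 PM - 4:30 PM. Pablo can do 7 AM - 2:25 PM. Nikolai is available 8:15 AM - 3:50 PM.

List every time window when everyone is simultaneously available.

08:30-09:50, 10:40-13:50

Ravi ∩ Jun: 08:30-10:35, 10:40-13:50.
Ravi ∩ Jun ∩ Priya: 08:30-09:50, 10:15-10:35, 10:40-13:50.
Ravi ∩ Jun ∩ Priya ∩ Freya: 08:30-09:50, 10:40-13:50.
Ravi ∩ Jun ∩ Priya ∩ Freya ∩ Pablo: 08:30-09:50, 10:40-13:50.
Ravi ∩ Jun ∩ Priya ∩ Freya ∩ Pablo ∩ Nikolai: 08:30-09:50, 10:40-13:50.
Those are the intersection windows.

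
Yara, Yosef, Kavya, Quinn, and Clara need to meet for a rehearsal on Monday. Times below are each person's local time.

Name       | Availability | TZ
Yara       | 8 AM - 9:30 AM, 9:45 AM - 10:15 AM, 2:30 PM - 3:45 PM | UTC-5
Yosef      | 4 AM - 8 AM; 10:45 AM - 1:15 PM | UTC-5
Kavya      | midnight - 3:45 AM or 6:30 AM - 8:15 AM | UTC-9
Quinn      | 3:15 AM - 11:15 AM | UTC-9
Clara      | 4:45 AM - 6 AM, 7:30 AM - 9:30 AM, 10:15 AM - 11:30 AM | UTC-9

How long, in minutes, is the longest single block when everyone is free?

0

Yara in UTC: 13:00-14:30, 14:45-15:15, 19:30-20:45 (add 5h to convert from UTC-5).
Yosef in UTC: 09:00-13:00, 15:45-18:15 (add 5h to convert from UTC-5).
Kavya in UTC: 09:00-12:45, 15:30-17:15 (add 9h to convert from UTC-9).
Quinn in UTC: 12:15-20:15 (add 9h to convert from UTC-9).
Clara in UTC: 13:45-15:00, 16:30-18:30, 19:15-20:30 (add 9h to convert from UTC-9).
Yara ∩ Yosef: ∅.
Yara ∩ Yosef ∩ Kavya: ∅.
Yara ∩ Yosef ∩ Kavya ∩ Quinn: ∅.
Yara ∩ Yosef ∩ Kavya ∩ Quinn ∩ Clara: ∅.
There is no time when everyone is free.
No common window exists, so the longest block is 0 minutes.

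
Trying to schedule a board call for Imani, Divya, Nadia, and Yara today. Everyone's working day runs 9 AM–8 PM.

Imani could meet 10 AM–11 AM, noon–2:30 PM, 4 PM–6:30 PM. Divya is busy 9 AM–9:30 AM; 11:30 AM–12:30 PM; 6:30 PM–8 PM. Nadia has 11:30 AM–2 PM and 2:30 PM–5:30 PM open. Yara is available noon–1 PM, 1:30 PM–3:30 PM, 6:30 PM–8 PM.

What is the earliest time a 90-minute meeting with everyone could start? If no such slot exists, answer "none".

Imani free: 10:00-11:00, 12:00-14:30, 16:00-18:30.
Divya free: 09:30-11:30, 12:30-18:30 (invert busy blocks within the working day).
Nadia free: 11:30-14:00, 14:30-17:30.
Yara free: 12:00-13:00, 13:30-15:30, 18:30-20:00.
Imani ∩ Divya: 10:00-11:00, 12:30-14:30, 16:00-18:30.
Imani ∩ Divya ∩ Nadia: 12:30-14:00, 16:00-17:30.
Imani ∩ Divya ∩ Nadia ∩ Yara: 12:30-13:00, 13:30-14:00.
No common window is at least 90 minutes long.

none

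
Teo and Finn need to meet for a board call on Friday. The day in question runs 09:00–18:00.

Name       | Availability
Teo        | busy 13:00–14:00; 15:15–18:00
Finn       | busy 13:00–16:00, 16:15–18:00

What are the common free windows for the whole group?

09:00-13:00

Teo free: 09:00-13:00, 14:00-15:15 (invert busy blocks within the working day).
Finn free: 09:00-13:00, 16:00-16:15 (invert busy blocks within the working day).
Teo ∩ Finn: 09:00-13:00.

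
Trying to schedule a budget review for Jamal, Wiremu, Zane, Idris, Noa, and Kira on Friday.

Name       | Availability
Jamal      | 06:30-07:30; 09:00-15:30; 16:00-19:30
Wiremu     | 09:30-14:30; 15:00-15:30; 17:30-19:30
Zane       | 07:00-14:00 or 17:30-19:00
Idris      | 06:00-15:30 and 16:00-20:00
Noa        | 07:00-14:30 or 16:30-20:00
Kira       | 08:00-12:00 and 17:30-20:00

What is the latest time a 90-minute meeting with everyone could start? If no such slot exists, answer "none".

17:30

Jamal ∩ Wiremu: 09:30-14:30, 15:00-15:30, 17:30-19:30.
Jamal ∩ Wiremu ∩ Zane: 09:30-14:00, 17:30-19:00.
Jamal ∩ Wiremu ∩ Zane ∩ Idris: 09:30-14:00, 17:30-19:00.
Jamal ∩ Wiremu ∩ Zane ∩ Idris ∩ Noa: 09:30-14:00, 17:30-19:00.
Jamal ∩ Wiremu ∩ Zane ∩ Idris ∩ Noa ∩ Kira: 09:30-12:00, 17:30-19:00.
So the common availability across everyone is 09:30-12:00, 17:30-19:00.
The last common window of at least 90 minutes is 17:30-19:00; a 90-minute meeting can start as late as 17:30 and still end by 19:00.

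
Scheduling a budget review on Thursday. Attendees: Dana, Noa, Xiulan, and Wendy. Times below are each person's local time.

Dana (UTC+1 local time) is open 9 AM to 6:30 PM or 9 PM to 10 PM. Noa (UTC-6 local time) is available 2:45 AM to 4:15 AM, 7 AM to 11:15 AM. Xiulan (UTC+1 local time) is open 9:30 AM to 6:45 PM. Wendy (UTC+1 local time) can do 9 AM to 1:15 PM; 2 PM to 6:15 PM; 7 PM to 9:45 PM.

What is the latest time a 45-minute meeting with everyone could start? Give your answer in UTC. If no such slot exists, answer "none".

Dana in UTC: 08:00-17:30, 20:00-21:00 (subtract 1h to convert from UTC+1).
Noa in UTC: 08:45-10:15, 13:00-17:15 (add 6h to convert from UTC-6).
Xiulan in UTC: 08:30-17:45 (subtract 1h to convert from UTC+1).
Wendy in UTC: 08:00-12:15, 13:00-17:15, 18:00-20:45 (subtract 1h to convert from UTC+1).
Dana ∩ Noa: 08:45-10:15, 13:00-17:15.
Dana ∩ Noa ∩ Xiulan: 08:45-10:15, 13:00-17:15.
Dana ∩ Noa ∩ Xiulan ∩ Wendy: 08:45-10:15, 13:00-17:15.
The last common window of at least 45 minutes is 13:00-17:15; a 45-minute meeting can start as late as 16:30 and still end by 17:15.

16:30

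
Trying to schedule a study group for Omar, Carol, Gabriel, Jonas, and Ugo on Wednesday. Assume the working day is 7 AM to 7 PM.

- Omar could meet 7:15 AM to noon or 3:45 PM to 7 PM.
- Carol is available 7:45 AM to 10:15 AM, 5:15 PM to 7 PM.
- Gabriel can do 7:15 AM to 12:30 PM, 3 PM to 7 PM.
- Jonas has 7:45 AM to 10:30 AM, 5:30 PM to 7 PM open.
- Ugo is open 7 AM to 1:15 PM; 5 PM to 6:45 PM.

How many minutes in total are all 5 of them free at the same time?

Omar ∩ Carol: 07:45-10:15, 17:15-19:00.
Omar ∩ Carol ∩ Gabriel: 07:45-10:15, 17:15-19:00.
Omar ∩ Carol ∩ Gabriel ∩ Jonas: 07:45-10:15, 17:30-19:00.
Omar ∩ Carol ∩ Gabriel ∩ Jonas ∩ Ugo: 07:45-10:15, 17:30-18:45.
Summing the common windows: 150 + 75 = 225 minutes.

225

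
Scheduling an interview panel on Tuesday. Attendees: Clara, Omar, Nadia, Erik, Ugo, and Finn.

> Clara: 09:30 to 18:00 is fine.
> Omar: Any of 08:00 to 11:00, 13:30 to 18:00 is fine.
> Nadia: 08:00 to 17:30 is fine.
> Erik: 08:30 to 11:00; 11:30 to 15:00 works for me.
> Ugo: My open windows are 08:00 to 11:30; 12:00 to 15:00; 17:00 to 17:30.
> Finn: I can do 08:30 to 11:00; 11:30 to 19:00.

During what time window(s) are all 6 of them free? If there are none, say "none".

Clara ∩ Omar: 09:30-11:00, 13:30-18:00.
Clara ∩ Omar ∩ Nadia: 09:30-11:00, 13:30-17:30.
Clara ∩ Omar ∩ Nadia ∩ Erik: 09:30-11:00, 13:30-15:00.
Clara ∩ Omar ∩ Nadia ∩ Erik ∩ Ugo: 09:30-11:00, 13:30-15:00.
Clara ∩ Omar ∩ Nadia ∩ Erik ∩ Ugo ∩ Finn: 09:30-11:00, 13:30-15:00.

09:30-11:00, 13:30-15:00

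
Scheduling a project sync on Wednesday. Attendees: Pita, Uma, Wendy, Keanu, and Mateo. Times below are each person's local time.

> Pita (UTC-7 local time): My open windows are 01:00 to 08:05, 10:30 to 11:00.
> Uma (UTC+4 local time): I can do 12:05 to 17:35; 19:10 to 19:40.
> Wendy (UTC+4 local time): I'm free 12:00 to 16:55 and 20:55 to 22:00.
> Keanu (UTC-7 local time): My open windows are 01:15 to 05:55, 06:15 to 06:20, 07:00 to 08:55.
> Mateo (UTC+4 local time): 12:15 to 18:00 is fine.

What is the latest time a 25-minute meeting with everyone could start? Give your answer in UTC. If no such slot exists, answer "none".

Pita in UTC: 08:00-15:05, 17:30-18:00 (add 7h to convert from UTC-7).
Uma in UTC: 08:05-13:35, 15:10-15:40 (subtract 4h to convert from UTC+4).
Wendy in UTC: 08:00-12:55, 16:55-18:00 (subtract 4h to convert from UTC+4).
Keanu in UTC: 08:15-12:55, 13:15-13:20, 14:00-15:55 (add 7h to convert from UTC-7).
Mateo in UTC: 08:15-14:00 (subtract 4h to convert from UTC+4).
Pita ∩ Uma: 08:05-13:35.
Pita ∩ Uma ∩ Wendy: 08:05-12:55.
Pita ∩ Uma ∩ Wendy ∩ Keanu: 08:15-12:55.
Pita ∩ Uma ∩ Wendy ∩ Keanu ∩ Mateo: 08:15-12:55.
The last common window of at least 25 minutes is 08:15-12:55; a 25-minute meeting can start as late as 12:30 and still end by 12:55.

12:30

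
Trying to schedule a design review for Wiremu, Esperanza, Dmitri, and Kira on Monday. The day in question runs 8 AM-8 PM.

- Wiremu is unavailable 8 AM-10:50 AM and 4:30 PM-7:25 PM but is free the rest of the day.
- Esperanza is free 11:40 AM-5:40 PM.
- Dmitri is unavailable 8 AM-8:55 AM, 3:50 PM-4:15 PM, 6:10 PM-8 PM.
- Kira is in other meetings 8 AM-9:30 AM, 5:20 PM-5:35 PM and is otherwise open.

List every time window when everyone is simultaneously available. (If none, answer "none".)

11:40-15:50, 16:15-16:30

Wiremu free: 10:50-16:30, 19:25-20:00 (invert busy blocks within the working day).
Esperanza free: 11:40-17:40.
Dmitri free: 08:55-15:50, 16:15-18:10 (invert busy blocks within the working day).
Kira free: 09:30-17:20, 17:35-20:00 (invert busy blocks within the working day).
Wiremu ∩ Esperanza: 11:40-16:30.
Wiremu ∩ Esperanza ∩ Dmitri: 11:40-15:50, 16:15-16:30.
Wiremu ∩ Esperanza ∩ Dmitri ∩ Kira: 11:40-15:50, 16:15-16:30.
So the common availability across everyone is 11:40-15:50, 16:15-16:30.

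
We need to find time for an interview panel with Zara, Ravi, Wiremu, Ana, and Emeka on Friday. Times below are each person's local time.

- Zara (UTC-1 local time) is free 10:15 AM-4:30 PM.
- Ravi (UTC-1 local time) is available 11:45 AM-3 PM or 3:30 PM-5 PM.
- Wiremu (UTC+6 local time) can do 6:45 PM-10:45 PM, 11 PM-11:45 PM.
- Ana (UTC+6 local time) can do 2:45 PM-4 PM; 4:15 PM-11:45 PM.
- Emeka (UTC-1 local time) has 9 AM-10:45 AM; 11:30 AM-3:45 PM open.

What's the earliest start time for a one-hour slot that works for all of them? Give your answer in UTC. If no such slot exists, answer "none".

12:45

Zara in UTC: 11:15-17:30 (add 1h to convert from UTC-1).
Ravi in UTC: 12:45-16:00, 16:30-18:00 (add 1h to convert from UTC-1).
Wiremu in UTC: 12:45-16:45, 17:00-17:45 (subtract 6h to convert from UTC+6).
Ana in UTC: 08:45-10:00, 10:15-17:45 (subtract 6h to convert from UTC+6).
Emeka in UTC: 10:00-11:45, 12:30-16:45 (add 1h to convert from UTC-1).
Zara ∩ Ravi: 12:45-16:00, 16:30-17:30.
Zara ∩ Ravi ∩ Wiremu: 12:45-16:00, 16:30-16:45, 17:00-17:30.
Zara ∩ Ravi ∩ Wiremu ∩ Ana: 12:45-16:00, 16:30-16:45, 17:00-17:30.
Zara ∩ Ravi ∩ Wiremu ∩ Ana ∩ Emeka: 12:45-16:00, 16:30-16:45.
The first common window of at least 60 minutes is 12:45-16:00, so the earliest start is 12:45.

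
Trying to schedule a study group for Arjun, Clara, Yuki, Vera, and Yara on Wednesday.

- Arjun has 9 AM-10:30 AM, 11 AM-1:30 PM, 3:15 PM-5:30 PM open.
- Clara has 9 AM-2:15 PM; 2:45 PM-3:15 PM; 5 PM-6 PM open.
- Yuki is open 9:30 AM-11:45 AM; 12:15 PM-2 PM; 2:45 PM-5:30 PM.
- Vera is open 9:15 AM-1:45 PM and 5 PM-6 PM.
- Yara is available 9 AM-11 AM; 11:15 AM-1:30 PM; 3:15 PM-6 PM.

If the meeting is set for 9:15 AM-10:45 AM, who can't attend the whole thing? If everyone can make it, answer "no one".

Arjun: not fully free for 09:15-10:45. Clara: free for 09:15-10:45. Yuki: not fully free for 09:15-10:45. Vera: free for 09:15-10:45. Yara: free for 09:15-10:45.

Arjun, Yuki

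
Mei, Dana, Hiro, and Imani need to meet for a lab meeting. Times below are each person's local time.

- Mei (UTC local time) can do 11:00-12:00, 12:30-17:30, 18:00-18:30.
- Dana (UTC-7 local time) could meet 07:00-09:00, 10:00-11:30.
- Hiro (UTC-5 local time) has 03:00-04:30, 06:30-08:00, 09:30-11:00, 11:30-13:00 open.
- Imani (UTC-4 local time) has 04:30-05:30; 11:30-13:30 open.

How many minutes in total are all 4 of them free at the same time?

Mei in UTC: 11:00-12:00, 12:30-17:30, 18:00-18:30.
Dana in UTC: 14:00-16:00, 17:00-18:30 (add 7h to convert from UTC-7).
Hiro in UTC: 08:00-09:30, 11:30-13:00, 14:30-16:00, 16:30-18:00 (add 5h to convert from UTC-5).
Imani in UTC: 08:30-09:30, 15:30-17:30 (add 4h to convert from UTC-4).
Mei ∩ Dana: 14:00-16:00, 17:00-17:30, 18:00-18:30.
Mei ∩ Dana ∩ Hiro: 14:30-16:00, 17:00-17:30.
Mei ∩ Dana ∩ Hiro ∩ Imani: 15:30-16:00, 17:00-17:30.
Those are the intersection windows.
Summing the common windows: 30 + 30 = 60 minutes.

60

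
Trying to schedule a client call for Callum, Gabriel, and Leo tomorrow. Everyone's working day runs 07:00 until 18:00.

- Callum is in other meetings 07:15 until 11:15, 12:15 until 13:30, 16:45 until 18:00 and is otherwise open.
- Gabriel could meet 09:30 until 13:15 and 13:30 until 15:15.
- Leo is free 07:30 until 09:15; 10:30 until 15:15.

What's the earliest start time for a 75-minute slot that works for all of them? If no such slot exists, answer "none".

13:30

Callum free: 07:00-07:15, 11:15-12:15, 13:30-16:45 (invert busy blocks within the working day).
Gabriel free: 09:30-13:15, 13:30-15:15.
Leo free: 07:30-09:15, 10:30-15:15.
Callum ∩ Gabriel: 11:15-12:15, 13:30-15:15.
Callum ∩ Gabriel ∩ Leo: 11:15-12:15, 13:30-15:15.
The first common window of at least 75 minutes is 13:30-15:15, so the earliest start is 13:30.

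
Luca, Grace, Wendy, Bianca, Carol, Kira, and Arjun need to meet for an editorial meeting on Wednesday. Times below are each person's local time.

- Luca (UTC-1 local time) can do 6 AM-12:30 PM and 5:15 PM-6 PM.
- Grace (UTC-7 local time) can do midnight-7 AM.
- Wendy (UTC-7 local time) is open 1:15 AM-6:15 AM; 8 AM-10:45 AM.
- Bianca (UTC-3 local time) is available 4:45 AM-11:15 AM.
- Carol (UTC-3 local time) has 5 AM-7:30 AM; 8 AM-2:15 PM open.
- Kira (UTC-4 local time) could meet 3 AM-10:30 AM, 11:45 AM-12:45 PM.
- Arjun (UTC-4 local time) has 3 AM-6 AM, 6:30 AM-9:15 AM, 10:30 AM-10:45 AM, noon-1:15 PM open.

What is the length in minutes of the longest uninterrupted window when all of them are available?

Luca in UTC: 07:00-13:30, 18:15-19:00 (add 1h to convert from UTC-1).
Grace in UTC: 07:00-14:00 (add 7h to convert from UTC-7).
Wendy in UTC: 08:15-13:15, 15:00-17:45 (add 7h to convert from UTC-7).
Bianca in UTC: 07:45-14:15 (add 3h to convert from UTC-3).
Carol in UTC: 08:00-10:30, 11:00-17:15 (add 3h to convert from UTC-3).
Kira in UTC: 07:00-14:30, 15:45-16:45 (add 4h to convert from UTC-4).
Arjun in UTC: 07:00-10:00, 10:30-13:15, 14:30-14:45, 16:00-17:15 (add 4h to convert from UTC-4).
Luca ∩ Grace: 07:00-13:30.
Luca ∩ Grace ∩ Wendy: 08:15-13:15.
Luca ∩ Grace ∩ Wendy ∩ Bianca: 08:15-13:15.
Luca ∩ Grace ∩ Wendy ∩ Bianca ∩ Carol: 08:15-10:30, 11:00-13:15.
Luca ∩ Grace ∩ Wendy ∩ Bianca ∩ Carol ∩ Kira: 08:15-10:30, 11:00-13:15.
Luca ∩ Grace ∩ Wendy ∩ Bianca ∩ Carol ∩ Kira ∩ Arjun: 08:15-10:00, 11:00-13:15.
The longest is 11:00-13:15 at 135 minutes.

135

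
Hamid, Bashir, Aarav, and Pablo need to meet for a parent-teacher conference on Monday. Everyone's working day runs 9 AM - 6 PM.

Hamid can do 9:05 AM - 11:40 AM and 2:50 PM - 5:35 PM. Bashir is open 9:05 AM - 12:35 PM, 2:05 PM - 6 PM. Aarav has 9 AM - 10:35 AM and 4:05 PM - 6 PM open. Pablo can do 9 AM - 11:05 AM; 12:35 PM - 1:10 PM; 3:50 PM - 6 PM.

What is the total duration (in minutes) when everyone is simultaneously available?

Hamid ∩ Bashir: 09:05-11:40, 14:50-17:35.
Hamid ∩ Bashir ∩ Aarav: 09:05-10:35, 16:05-17:35.
Hamid ∩ Bashir ∩ Aarav ∩ Pablo: 09:05-10:35, 16:05-17:35.
So the common availability across everyone is 09:05-10:35, 16:05-17:35.
Summing the common windows: 90 + 90 = 180 minutes.

180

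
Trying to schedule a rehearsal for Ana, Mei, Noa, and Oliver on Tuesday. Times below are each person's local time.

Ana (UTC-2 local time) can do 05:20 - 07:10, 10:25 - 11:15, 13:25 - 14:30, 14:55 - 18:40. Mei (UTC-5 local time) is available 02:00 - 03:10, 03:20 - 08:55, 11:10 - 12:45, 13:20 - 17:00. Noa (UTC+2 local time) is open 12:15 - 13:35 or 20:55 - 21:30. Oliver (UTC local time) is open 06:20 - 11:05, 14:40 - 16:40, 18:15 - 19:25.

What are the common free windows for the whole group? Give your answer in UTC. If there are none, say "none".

18:55-19:25

Ana in UTC: 07:20-09:10, 12:25-13:15, 15:25-16:30, 16:55-20:40 (add 2h to convert from UTC-2).
Mei in UTC: 07:00-08:10, 08:20-13:55, 16:10-17:45, 18:20-22:00 (add 5h to convert from UTC-5).
Noa in UTC: 10:15-11:35, 18:55-19:30 (subtract 2h to convert from UTC+2).
Oliver in UTC: 06:20-11:05, 14:40-16:40, 18:15-19:25.
Ana ∩ Mei: 07:20-08:10, 08:20-09:10, 12:25-13:15, 16:10-16:30, 16:55-17:45, 18:20-20:40.
Ana ∩ Mei ∩ Noa: 18:55-19:30.
Ana ∩ Mei ∩ Noa ∩ Oliver: 18:55-19:25.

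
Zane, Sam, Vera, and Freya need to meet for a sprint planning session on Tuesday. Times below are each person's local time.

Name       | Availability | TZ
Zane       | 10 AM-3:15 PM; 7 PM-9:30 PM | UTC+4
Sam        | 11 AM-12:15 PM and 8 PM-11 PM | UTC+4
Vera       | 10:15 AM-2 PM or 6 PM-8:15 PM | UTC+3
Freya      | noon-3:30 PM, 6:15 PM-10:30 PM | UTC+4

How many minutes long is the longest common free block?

75

Zane in UTC: 06:00-11:15, 15:00-17:30 (subtract 4h to convert from UTC+4).
Sam in UTC: 07:00-08:15, 16:00-19:00 (subtract 4h to convert from UTC+4).
Vera in UTC: 07:15-11:00, 15:00-17:15 (subtract 3h to convert from UTC+3).
Freya in UTC: 08:00-11:30, 14:15-18:30 (subtract 4h to convert from UTC+4).
Zane ∩ Sam: 07:00-08:15, 16:00-17:30.
Zane ∩ Sam ∩ Vera: 07:15-08:15, 16:00-17:15.
Zane ∩ Sam ∩ Vera ∩ Freya: 08:00-08:15, 16:00-17:15.
Those are the intersection windows.
The longest is 16:00-17:15 at 75 minutes.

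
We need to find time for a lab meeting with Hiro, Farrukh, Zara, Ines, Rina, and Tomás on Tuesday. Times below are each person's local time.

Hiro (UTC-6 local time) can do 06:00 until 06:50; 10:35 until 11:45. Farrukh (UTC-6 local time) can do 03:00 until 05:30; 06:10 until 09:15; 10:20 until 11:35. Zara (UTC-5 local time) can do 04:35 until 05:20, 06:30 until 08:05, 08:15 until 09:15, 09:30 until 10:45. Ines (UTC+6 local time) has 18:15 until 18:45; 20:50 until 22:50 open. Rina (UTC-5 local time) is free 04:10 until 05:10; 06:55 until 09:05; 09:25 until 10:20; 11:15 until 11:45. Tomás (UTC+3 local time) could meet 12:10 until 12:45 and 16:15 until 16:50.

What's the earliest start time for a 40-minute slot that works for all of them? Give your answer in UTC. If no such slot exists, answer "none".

none

Hiro in UTC: 12:00-12:50, 16:35-17:45 (add 6h to convert from UTC-6).
Farrukh in UTC: 09:00-11:30, 12:10-15:15, 16:20-17:35 (add 6h to convert from UTC-6).
Zara in UTC: 09:35-10:20, 11:30-13:05, 13:15-14:15, 14:30-15:45 (add 5h to convert from UTC-5).
Ines in UTC: 12:15-12:45, 14:50-16:50 (subtract 6h to convert from UTC+6).
Rina in UTC: 09:10-10:10, 11:55-14:05, 14:25-15:20, 16:15-16:45 (add 5h to convert from UTC-5).
Tomás in UTC: 09:10-09:45, 13:15-13:50 (subtract 3h to convert from UTC+3).
Hiro ∩ Farrukh: 12:10-12:50, 16:35-17:35.
Hiro ∩ Farrukh ∩ Zara: 12:10-12:50.
Hiro ∩ Farrukh ∩ Zara ∩ Ines: 12:15-12:45.
Hiro ∩ Farrukh ∩ Zara ∩ Ines ∩ Rina: 12:15-12:45.
Hiro ∩ Farrukh ∩ Zara ∩ Ines ∩ Rina ∩ Tomás: ∅.
There is no time when everyone is free.
No common window is at least 40 minutes long.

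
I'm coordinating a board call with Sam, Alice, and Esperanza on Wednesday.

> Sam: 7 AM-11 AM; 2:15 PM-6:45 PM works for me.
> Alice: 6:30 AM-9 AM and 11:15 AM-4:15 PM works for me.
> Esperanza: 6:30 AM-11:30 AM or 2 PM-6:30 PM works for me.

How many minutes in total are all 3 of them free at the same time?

Sam ∩ Alice: 07:00-09:00, 14:15-16:15.
Sam ∩ Alice ∩ Esperanza: 07:00-09:00, 14:15-16:15.
Summing the common windows: 120 + 120 = 240 minutes.

240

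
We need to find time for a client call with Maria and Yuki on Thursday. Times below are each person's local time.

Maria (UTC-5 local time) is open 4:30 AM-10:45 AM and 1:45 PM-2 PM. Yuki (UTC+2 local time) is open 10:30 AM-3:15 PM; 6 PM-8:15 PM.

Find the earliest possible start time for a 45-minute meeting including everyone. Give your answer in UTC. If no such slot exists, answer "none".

09:30

Maria in UTC: 09:30-15:45, 18:45-19:00 (add 5h to convert from UTC-5).
Yuki in UTC: 08:30-13:15, 16:00-18:15 (subtract 2h to convert from UTC+2).
Maria ∩ Yuki: 09:30-13:15.
Those are the intersection windows.
The first common window of at least 45 minutes is 09:30-13:15, so the earliest start is 09:30.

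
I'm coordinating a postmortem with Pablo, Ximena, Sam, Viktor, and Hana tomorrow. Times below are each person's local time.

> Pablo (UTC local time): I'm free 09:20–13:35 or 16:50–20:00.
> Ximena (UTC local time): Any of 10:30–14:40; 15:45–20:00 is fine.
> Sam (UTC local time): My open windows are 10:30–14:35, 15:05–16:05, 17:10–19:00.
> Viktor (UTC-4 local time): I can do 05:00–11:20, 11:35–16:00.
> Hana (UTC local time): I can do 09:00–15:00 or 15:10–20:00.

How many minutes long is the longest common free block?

185

Pablo in UTC: 09:20-13:35, 16:50-20:00.
Ximena in UTC: 10:30-14:40, 15:45-20:00.
Sam in UTC: 10:30-14:35, 15:05-16:05, 17:10-19:00.
Viktor in UTC: 09:00-15:20, 15:35-20:00 (add 4h to convert from UTC-4).
Hana in UTC: 09:00-15:00, 15:10-20:00.
Pablo ∩ Ximena: 10:30-13:35, 16:50-20:00.
Pablo ∩ Ximena ∩ Sam: 10:30-13:35, 17:10-19:00.
Pablo ∩ Ximena ∩ Sam ∩ Viktor: 10:30-13:35, 17:10-19:00.
Pablo ∩ Ximena ∩ Sam ∩ Viktor ∩ Hana: 10:30-13:35, 17:10-19:00.
The longest is 10:30-13:35 at 185 minutes.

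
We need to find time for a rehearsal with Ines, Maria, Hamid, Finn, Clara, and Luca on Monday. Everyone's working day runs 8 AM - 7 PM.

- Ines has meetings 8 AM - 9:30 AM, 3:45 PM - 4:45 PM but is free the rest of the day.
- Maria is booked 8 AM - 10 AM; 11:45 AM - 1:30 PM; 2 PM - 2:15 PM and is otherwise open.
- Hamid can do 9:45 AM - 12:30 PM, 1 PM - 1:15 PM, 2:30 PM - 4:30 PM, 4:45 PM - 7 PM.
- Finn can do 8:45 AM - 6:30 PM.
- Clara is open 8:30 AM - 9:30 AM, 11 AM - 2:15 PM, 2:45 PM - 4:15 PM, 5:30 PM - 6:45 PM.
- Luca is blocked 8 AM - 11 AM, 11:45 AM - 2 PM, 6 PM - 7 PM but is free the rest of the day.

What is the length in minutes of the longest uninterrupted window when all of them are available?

60

Ines free: 09:30-15:45, 16:45-19:00 (invert busy blocks within the working day).
Maria free: 10:00-11:45, 13:30-14:00, 14:15-19:00 (invert busy blocks within the working day).
Hamid free: 09:45-12:30, 13:00-13:15, 14:30-16:30, 16:45-19:00.
Finn free: 08:45-18:30.
Clara free: 08:30-09:30, 11:00-14:15, 14:45-16:15, 17:30-18:45.
Luca free: 11:00-11:45, 14:00-18:00 (invert busy blocks within the working day).
Ines ∩ Maria: 10:00-11:45, 13:30-14:00, 14:15-15:45, 16:45-19:00.
Ines ∩ Maria ∩ Hamid: 10:00-11:45, 14:30-15:45, 16:45-19:00.
Ines ∩ Maria ∩ Hamid ∩ Finn: 10:00-11:45, 14:30-15:45, 16:45-18:30.
Ines ∩ Maria ∩ Hamid ∩ Finn ∩ Clara: 11:00-11:45, 14:45-15:45, 17:30-18:30.
Ines ∩ Maria ∩ Hamid ∩ Finn ∩ Clara ∩ Luca: 11:00-11:45, 14:45-15:45, 17:30-18:00.
So the common availability across everyone is 11:00-11:45, 14:45-15:45, 17:30-18:00.
The longest is 14:45-15:45 at 60 minutes.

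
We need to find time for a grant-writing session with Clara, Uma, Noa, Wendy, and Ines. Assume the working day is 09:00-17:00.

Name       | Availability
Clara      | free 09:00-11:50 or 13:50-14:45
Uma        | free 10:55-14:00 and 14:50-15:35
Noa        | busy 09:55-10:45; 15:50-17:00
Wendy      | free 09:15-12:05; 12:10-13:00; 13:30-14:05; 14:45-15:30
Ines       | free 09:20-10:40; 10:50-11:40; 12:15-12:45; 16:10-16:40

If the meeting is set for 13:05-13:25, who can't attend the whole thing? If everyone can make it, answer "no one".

Clara, Ines, Wendy

Clara free: 09:00-11:50, 13:50-14:45.
Uma free: 10:55-14:00, 14:50-15:35.
Noa free: 09:00-09:55, 10:45-15:50 (invert busy blocks within the working day).
Wendy free: 09:15-12:05, 12:10-13:00, 13:30-14:05, 14:45-15:30.
Ines free: 09:20-10:40, 10:50-11:40, 12:15-12:45, 16:10-16:40.
Clara: not fully free for 13:05-13:25. Uma: free for 13:05-13:25. Noa: free for 13:05-13:25. Wendy: not fully free for 13:05-13:25. Ines: not fully free for 13:05-13:25.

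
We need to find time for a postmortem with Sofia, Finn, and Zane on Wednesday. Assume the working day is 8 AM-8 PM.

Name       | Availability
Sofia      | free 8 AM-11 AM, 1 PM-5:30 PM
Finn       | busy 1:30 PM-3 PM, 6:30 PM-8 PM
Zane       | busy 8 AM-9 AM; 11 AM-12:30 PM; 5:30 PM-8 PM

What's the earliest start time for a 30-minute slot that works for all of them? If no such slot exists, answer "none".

Sofia free: 08:00-11:00, 13:00-17:30.
Finn free: 08:00-13:30, 15:00-18:30 (invert busy blocks within the working day).
Zane free: 09:00-11:00, 12:30-17:30 (invert busy blocks within the working day).
Sofia ∩ Finn: 08:00-11:00, 13:00-13:30, 15:00-17:30.
Sofia ∩ Finn ∩ Zane: 09:00-11:00, 13:00-13:30, 15:00-17:30.
The first common window of at least 30 minutes is 09:00-11:00, so the earliest start is 09:00.

09:00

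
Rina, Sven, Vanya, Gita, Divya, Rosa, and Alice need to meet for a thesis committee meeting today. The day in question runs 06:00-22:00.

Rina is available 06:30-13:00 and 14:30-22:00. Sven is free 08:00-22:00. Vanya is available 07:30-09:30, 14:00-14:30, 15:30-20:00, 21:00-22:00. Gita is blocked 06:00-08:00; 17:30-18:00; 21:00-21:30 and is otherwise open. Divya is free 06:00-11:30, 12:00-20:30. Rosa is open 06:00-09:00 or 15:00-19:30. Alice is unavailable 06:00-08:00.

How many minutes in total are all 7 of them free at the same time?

Rina free: 06:30-13:00, 14:30-22:00.
Sven free: 08:00-22:00.
Vanya free: 07:30-09:30, 14:00-14:30, 15:30-20:00, 21:00-22:00.
Gita free: 08:00-17:30, 18:00-21:00, 21:30-22:00 (invert busy blocks within the working day).
Divya free: 06:00-11:30, 12:00-20:30.
Rosa free: 06:00-09:00, 15:00-19:30.
Alice free: 08:00-22:00 (invert busy blocks within the working day).
Rina ∩ Sven: 08:00-13:00, 14:30-22:00.
Rina ∩ Sven ∩ Vanya: 08:00-09:30, 15:30-20:00, 21:00-22:00.
Rina ∩ Sven ∩ Vanya ∩ Gita: 08:00-09:30, 15:30-17:30, 18:00-20:00, 21:30-22:00.
Rina ∩ Sven ∩ Vanya ∩ Gita ∩ Divya: 08:00-09:30, 15:30-17:30, 18:00-20:00.
Rina ∩ Sven ∩ Vanya ∩ Gita ∩ Divya ∩ Rosa: 08:00-09:00, 15:30-17:30, 18:00-19:30.
Rina ∩ Sven ∩ Vanya ∩ Gita ∩ Divya ∩ Rosa ∩ Alice: 08:00-09:00, 15:30-17:30, 18:00-19:30.
Summing the common windows: 60 + 120 + 90 = 270 minutes.

270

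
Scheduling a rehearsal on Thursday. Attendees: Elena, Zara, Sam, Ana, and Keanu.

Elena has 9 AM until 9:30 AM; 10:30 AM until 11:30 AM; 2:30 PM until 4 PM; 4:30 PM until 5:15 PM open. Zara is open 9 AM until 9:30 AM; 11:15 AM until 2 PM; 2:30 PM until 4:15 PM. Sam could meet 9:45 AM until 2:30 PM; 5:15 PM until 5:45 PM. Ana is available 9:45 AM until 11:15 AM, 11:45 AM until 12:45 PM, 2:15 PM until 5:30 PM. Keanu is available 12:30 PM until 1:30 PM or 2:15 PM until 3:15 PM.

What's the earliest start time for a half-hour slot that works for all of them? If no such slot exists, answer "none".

Elena ∩ Zara: 09:00-09:30, 11:15-11:30, 14:30-16:00.
Elena ∩ Zara ∩ Sam: 11:15-11:30.
Elena ∩ Zara ∩ Sam ∩ Ana: ∅.
Elena ∩ Zara ∩ Sam ∩ Ana ∩ Keanu: ∅.
There is no time when everyone is free.
No common window is at least 30 minutes long.

none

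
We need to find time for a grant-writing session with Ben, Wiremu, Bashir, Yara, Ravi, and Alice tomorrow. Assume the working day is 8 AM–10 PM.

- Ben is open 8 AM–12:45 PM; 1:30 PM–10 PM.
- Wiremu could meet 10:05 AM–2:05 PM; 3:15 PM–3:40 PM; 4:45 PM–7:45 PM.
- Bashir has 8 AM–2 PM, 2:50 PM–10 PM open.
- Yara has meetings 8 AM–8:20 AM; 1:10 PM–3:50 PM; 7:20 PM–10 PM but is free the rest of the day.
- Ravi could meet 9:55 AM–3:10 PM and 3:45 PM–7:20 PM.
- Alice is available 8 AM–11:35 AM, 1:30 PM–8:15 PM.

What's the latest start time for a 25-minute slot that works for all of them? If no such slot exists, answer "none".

18:55

Ben free: 08:00-12:45, 13:30-22:00.
Wiremu free: 10:05-14:05, 15:15-15:40, 16:45-19:45.
Bashir free: 08:00-14:00, 14:50-22:00.
Yara free: 08:20-13:10, 15:50-19:20 (invert busy blocks within the working day).
Ravi free: 09:55-15:10, 15:45-19:20.
Alice free: 08:00-11:35, 13:30-20:15.
Ben ∩ Wiremu: 10:05-12:45, 13:30-14:05, 15:15-15:40, 16:45-19:45.
Ben ∩ Wiremu ∩ Bashir: 10:05-12:45, 13:30-14:00, 15:15-15:40, 16:45-19:45.
Ben ∩ Wiremu ∩ Bashir ∩ Yara: 10:05-12:45, 16:45-19:20.
Ben ∩ Wiremu ∩ Bashir ∩ Yara ∩ Ravi: 10:05-12:45, 16:45-19:20.
Ben ∩ Wiremu ∩ Bashir ∩ Yara ∩ Ravi ∩ Alice: 10:05-11:35, 16:45-19:20.
Those are the intersection windows.
The last common window of at least 25 minutes is 16:45-19:20; a 25-minute meeting can start as late as 18:55 and still end by 19:20.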